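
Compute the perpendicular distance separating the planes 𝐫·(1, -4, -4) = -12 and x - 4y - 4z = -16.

4√33/33

Both planes have normal n = (1, -4, -4), |n| = √33. Any point on the first plane is at distance |(-16) − (-12)|/|n| = 4/√33 = 4√33/33 from the second.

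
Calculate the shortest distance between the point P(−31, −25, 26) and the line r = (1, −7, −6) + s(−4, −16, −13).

Direction vector d = (−4, −16, −13).
AP = (−32, −18, 32); AP·d = 0, |AP|² = 2372, |d|² = 441.
distance² = |AP|² − (AP·d)²/|d|² = 2372 − 0/441 = 2372, so the distance is 2√593.

2√593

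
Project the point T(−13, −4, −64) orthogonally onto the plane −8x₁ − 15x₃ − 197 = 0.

(11, -4, -19)

The perpendicular from T has direction n = (−8, 0, −15): r = (−13, −4, −64) + λ(−8, 0, −15).
Substitute into the plane: n·(T + λn) = 197 gives 1064 + 289λ = 197, so λ = -3.
Foot = (−13, −4, −64) + (-3)·(−8, 0, −15) = (11, −4, −19).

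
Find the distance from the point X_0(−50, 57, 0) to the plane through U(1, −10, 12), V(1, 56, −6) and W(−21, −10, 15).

UV = (0, 66, −18) and UW = (−22, 0, 3), so a normal is n = UV × UW = (198, 396, 1452).
d = |198·(-50) + 396·57 + 1452·0 − 13662| / √(39204 + 156816 + 2108304) = |-990| / 1518 = 15/23.

15/23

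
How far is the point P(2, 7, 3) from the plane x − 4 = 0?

Normal vector n = (1, 0, 0), and n·(2, 7, 3) − 4 = −2.
|n| = √(1 + 0 + 0) = 1, so the distance is |-2|/1 = 2.

2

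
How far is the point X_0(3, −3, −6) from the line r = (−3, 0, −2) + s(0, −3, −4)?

6

Direction vector d = (0, −3, −4).
AP = (6, −3, −4); AP·d = 25, |AP|² = 61, |d|² = 25.
distance² = |AP|² − (AP·d)²/|d|² = 61 − 625/25 = 36, so the distance is 6.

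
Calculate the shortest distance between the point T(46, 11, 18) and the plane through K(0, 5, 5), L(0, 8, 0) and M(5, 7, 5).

23/√38

KL = (0, 3, -5) and KM = (5, 2, 0), so a normal is n = KL × KM = (10, -25, -15).
d = |10·46 + (-25)·11 + (-15)·18 − (-200)| / √(100 + 625 + 225) = |115| / (5√38) = 23√38/38.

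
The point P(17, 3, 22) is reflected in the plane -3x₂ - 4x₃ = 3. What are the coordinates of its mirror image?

(17, -21, -10)

With n = (0, -3, -4), the signed offset is (n·P − 3)/|n|² = -100/25 = -4.
P' = P − 2t·n = (17, 3, 22) − (-8)·(0, -3, -4) = (17, -21, -10).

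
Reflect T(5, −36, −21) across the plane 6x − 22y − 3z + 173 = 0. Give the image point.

(-19, 52, -9)

With n = (6, −22, −3), the signed offset is (n·T − (-173))/|n|² = 1058/529 = 2.
T' = T − 2t·n = (5, −36, −21) − 4·(6, −22, −3) = (−19, 52, −9).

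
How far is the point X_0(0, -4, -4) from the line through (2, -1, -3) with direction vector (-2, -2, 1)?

Direction vector d = (-2, -2, 1).
AP = (-2, -3, -1); AP·d = 9, |AP|² = 14, |d|² = 9.
distance² = |AP|² − (AP·d)²/|d|² = 14 − 81/9 = 5, so the distance is √5.

√5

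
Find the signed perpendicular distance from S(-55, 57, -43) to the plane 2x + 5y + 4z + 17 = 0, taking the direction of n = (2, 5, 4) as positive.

n·S − (-17) = 20.
|n| = 3√5, so the signed distance is 4√5/3.

4√5/3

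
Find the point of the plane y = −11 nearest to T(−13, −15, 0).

(-13, -11, 0)

n = (0, 1, 0), |n|² = 1, and n·T − (-11) = -4.
t = -4/1 = -4, so the foot is T − t·n = (−13, −15, 0) − (-4)·(0, 1, 0) = (−13, −11, 0).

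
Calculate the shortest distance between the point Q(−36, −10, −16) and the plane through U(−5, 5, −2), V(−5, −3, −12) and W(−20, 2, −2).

2√42/7

UV = (0, −8, −10) and UW = (−15, −3, 0), so a normal is n = UV × UW = (−30, 150, −120).
Then n·(−36, −10, −16) − 1140 = 360.
|n| = √(900 + 22500 + 14400) = 30√42, so the distance is |360|/(30√42) = 12/√42.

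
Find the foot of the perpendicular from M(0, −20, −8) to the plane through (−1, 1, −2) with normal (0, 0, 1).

The perpendicular from M has direction n = (0, 0, 1): r = (0, −20, −8) + t(0, 0, 1).
Substitute into the plane: n·(M + tn) = -2 gives -8 + 1t = -2, so t = 6.
Foot = (0, −20, −8) + 6·(0, 0, 1) = (0, −20, −2).

(0, -20, -2)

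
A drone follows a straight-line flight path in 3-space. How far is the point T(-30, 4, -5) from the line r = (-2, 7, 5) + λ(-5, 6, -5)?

3√61

Direction vector d = (-5, 6, -5).
AP = (-28, -3, -10); AP·d = 172, |AP|² = 893, |d|² = 86.
distance² = |AP|² − (AP·d)²/|d|² = 893 − 29584/86 = 549, so the distance is 3√61.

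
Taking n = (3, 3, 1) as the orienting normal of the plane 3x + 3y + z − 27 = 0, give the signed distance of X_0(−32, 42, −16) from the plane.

-13/√19

n·X_0 − 27 = -13.
|n| = √19, so the signed distance is -13/√19.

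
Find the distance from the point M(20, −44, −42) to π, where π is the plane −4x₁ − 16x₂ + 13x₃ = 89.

Normal vector n = (−4, −16, 13), and n·(20, −44, −42) − 89 = −11.
|n| = √(16 + 256 + 169) = 21, so the distance is |-11|/21 = 11/21.

11/21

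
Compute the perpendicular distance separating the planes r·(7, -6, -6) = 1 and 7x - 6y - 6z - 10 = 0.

With common normal n = (7, -6, -6) (|n| = 11), the distance is |1 − 10|/|n| = 9/11.

9/11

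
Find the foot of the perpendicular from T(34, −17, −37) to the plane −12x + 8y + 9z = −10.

n = (−12, 8, 9), |n|² = 289, and n·T − (-10) = -867.
t = -867/289 = -3, so the foot is T − t·n = (34, −17, −37) − (-3)·(−12, 8, 9) = (−2, 7, −10).

(-2, 7, -10)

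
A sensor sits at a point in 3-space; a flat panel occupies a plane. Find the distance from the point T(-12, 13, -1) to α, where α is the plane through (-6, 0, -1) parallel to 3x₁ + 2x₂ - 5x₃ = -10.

Parallel planes share the normal n = (3, 2, -5); since (-6, 0, -1) lies on the plane, its equation is 3x₁ + 2x₂ - 5x₃ = -13.
Then n·(-12, 13, -1) - (-13) = 8.
|n| = √(9 + 4 + 25) = √38, so the distance is |8|/√38 = 8/√38.

8/√38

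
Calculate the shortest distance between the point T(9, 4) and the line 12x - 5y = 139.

d = |12·9 + (-5)·4 − 139| / √(144 + 25) = |-51|/13 = 51/13.

51/13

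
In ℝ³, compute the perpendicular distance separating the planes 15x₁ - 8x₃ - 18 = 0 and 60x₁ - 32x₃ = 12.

Divide the second equation by 4 to match normals: 15x₁ - 8x₃ = 3.
Both planes have normal n = (15, 0, -8), |n| = 17. Any point on the first plane is at distance |3 − 18|/|n| = 15/17 from the second.

15/17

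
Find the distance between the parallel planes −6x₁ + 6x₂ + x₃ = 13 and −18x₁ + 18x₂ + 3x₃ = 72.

11√73/73

Divide the second equation by 3 to match normals: −6x₁ + 6x₂ + x₃ = 24.
With common normal n = (−6, 6, 1) (|n| = √73), the distance is |13 − 24|/|n| = 11/√73.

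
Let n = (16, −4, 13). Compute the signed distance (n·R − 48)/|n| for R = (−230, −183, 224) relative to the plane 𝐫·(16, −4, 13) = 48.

-4

n·R − 48 = -84.
|n| = 21, so the signed distance is -84/21 = -4.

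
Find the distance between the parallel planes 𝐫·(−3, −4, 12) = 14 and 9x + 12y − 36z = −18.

Divide the second equation by -3 to match normals: −3x − 4y + 12z = 6.
Both planes have normal n = (−3, −4, 12), |n| = 13. Any point on the first plane is at distance |6 − 14|/|n| = 8/13 from the second.

8/13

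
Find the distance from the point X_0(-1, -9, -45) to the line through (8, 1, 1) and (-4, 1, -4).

A direction vector is d = (-12, 0, -5).
AP = (-9, -10, -46); AP·d = 338, |AP|² = 2297, |d|² = 169.
distance² = |AP|² − (AP·d)²/|d|² = 2297 − 114244/169 = 1621, so the distance is √1621.

√1621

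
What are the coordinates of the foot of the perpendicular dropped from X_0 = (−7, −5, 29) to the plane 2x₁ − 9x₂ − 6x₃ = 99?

(-3, -23, 17)

n = (2, −9, −6), |n|² = 121, and n·X_0 − 99 = -242.
t = -242/121 = -2, so the foot is X_0 − t·n = (−7, −5, 29) − (-2)·(2, −9, −6) = (−3, −23, 17).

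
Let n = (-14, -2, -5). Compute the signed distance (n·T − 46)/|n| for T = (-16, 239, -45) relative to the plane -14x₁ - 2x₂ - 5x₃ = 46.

-5

n·T − 46 = -75.
|n| = 15, so the signed distance is -75/15 = -5.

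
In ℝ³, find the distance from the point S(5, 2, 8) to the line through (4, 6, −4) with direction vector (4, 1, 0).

√161

Direction vector d = (4, 1, 0).
AP = (1, −4, 12); AP·d = 0, |AP|² = 161, |d|² = 17.
distance² = |AP|² − (AP·d)²/|d|² = 161 − 0/17 = 161, so the distance is √161.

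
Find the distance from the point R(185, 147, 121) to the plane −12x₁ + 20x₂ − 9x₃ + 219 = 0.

n = (−12, 20, −9); n·P − (-219) = -150; |n| = 25; distance = 150/25 = 6.

6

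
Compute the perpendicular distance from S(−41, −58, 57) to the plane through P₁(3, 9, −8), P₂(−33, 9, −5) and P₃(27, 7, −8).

4

P₁P₂ = (−36, 0, 3) and P₁P₃ = (24, −2, 0), so a normal is n = P₁P₂ × P₁P₃ = (6, 72, 72).
Then n·(−41, −58, 57) − 90 = −408.
|n| = √(36 + 5184 + 5184) = 102, so the distance is |-408|/102 = 4.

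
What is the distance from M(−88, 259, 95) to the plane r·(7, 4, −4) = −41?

9

Normal vector n = (7, 4, −4), and n·(−88, 259, 95) − (−41) = 81.
|n| = √(49 + 16 + 16) = 9, so the distance is |81|/9 = 9.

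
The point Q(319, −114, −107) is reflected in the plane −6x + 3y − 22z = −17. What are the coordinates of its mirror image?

(7397/23, -2652/23, -2241/23)

With n = (−6, 3, −22), the signed offset is (n·Q − (-17))/|n|² = 115/529 = 5/23.
Q' = Q − 2t·n = (319, −114, −107) − (10/23)·(−6, 3, −22) = (7397/23, −2652/23, −2241/23).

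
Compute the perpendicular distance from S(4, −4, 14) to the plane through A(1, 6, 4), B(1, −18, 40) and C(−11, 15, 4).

13/17

AB = (0, −24, 36) and AC = (−12, 9, 0), so a normal is n = AB × AC = (−324, −432, −288).
Then n·(4, −4, 14) − (−4068) = 468.
|n| = √(104976 + 186624 + 82944) = 612, so the distance is |468|/612 = 13/17.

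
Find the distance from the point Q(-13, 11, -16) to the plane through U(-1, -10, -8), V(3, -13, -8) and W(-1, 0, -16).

4√2/5

UV = (4, -3, 0) and UW = (0, 10, -8), so a normal is n = UV × UW = (24, 32, 40).
Then n·(-13, 11, -16) - (-664) = 64.
|n| = √(576 + 1024 + 1600) = 40√2, so the distance is |64|/(40√2) = 4√2/5.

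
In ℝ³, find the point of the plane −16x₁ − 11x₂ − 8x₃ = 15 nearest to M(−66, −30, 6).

(-18, 3, 30)

n = (−16, −11, −8), |n|² = 441, and n·M − 15 = 1323.
t = 1323/441 = 3, so the foot is M − t·n = (−66, −30, 6) − 3·(−16, −11, −8) = (−18, 3, 30).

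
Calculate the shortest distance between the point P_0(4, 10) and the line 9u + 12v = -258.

d = |9·4 + 12·10 − (-258)| / √(81 + 144) = |414|/15 = 138/5.

138/5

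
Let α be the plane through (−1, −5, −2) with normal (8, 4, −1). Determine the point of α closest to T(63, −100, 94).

(535/9, -916/9, 850/9)

The perpendicular from T has direction n = (8, 4, −1): r = (63, −100, 94) + t(8, 4, −1).
Substitute into the plane: n·(T + tn) = -26 gives 10 + 81t = -26, so t = -4/9.
Foot = (63, −100, 94) + (-4/9)·(8, 4, −1) = (535/9, −916/9, 850/9).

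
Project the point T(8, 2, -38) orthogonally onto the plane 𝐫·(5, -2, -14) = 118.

(-2, 6, -10)

n = (5, -2, -14), |n|² = 225, and n·T − 118 = 450.
t = 450/225 = 2, so the foot is T − t·n = (8, 2, -38) − 2·(5, -2, -14) = (-2, 6, -10).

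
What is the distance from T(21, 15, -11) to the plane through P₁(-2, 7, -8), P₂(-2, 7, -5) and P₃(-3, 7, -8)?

P₁P₂ = (0, 0, 3) and P₁P₃ = (-1, 0, 0), so a normal is n = P₁P₂ × P₁P₃ = (0, -3, 0).
d = |(-3)·15 − (-21)| / √(0 + 9 + 0) = |-24| / 3 = 8.

8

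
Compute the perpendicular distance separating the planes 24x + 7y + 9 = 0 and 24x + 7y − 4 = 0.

13/25

With common normal n = (24, 7, 0) (|n| = 25), the distance is |(-9) − 4|/|n| = 13/25.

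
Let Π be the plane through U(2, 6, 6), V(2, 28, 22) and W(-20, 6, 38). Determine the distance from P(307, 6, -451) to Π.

UV = (0, 22, 16) and UW = (-22, 0, 32), so a normal is n = UV × UW = (704, -352, 484).
Then n·(307, 6, -451) - 2200 = -6468.
|n| = √(495616 + 123904 + 234256) = 924, so the distance is |-6468|/924 = 7.

7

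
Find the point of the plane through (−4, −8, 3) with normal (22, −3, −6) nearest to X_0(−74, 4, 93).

The perpendicular from X_0 has direction n = (22, −3, −6): r = (−74, 4, 93) + μ(22, −3, −6).
Substitute into the plane: n·(X_0 + μn) = -82 gives -2198 + 529μ = -82, so μ = 4.
Foot = (−74, 4, 93) + 4·(22, −3, −6) = (14, −8, 69).

(14, -8, 69)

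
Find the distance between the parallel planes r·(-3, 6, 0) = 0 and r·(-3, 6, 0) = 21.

Both planes have normal n = (-3, 6, 0), |n| = 3√5. Any point on the first plane is at distance |21 − 0|/|n| = 21/(3√5) = 7√5/5 from the second.

7√5/5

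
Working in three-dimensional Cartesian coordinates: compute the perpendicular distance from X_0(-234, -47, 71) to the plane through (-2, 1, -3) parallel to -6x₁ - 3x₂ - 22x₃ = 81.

Parallel planes share the normal n = (-6, -3, -22); since (-2, 1, -3) lies on the plane, its equation is -6x₁ - 3x₂ - 22x₃ = 75.
d = |(-6)·(-234) + (-3)·(-47) + (-22)·71 − 75| / √(36 + 9 + 484) = |-92| / 23 = 4.

4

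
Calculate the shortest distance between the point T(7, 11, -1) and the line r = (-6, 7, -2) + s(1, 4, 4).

Direction vector d = (1, 4, 4).
AP = (13, 4, 1), and AP × d = (12, -51, 48).
|AP × d|² = 5049 and |d|² = 33, so the distance is √(5049/33) = √153 = 3√17.

3√17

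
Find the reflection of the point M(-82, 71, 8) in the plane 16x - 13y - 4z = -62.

With n = (16, -13, -4), the signed offset is (n·M − (-62))/|n|² = -2205/441 = -5.
M' = M − 2t·n = (-82, 71, 8) − (-10)·(16, -13, -4) = (78, -59, -32).

(78, -59, -32)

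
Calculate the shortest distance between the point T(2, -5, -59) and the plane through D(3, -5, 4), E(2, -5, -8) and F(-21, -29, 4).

3

DE = (-1, 0, -12) and DF = (-24, -24, 0), so a normal is n = DE × DF = (-288, 288, 24).
Then n·(2, -5, -59) - (-2208) = -1224.
|n| = √(82944 + 82944 + 576) = 408, so the distance is |-1224|/408 = 3.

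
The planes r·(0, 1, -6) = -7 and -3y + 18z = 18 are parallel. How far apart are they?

Divide the second equation by -3 to match normals: y - 6z = -6.
Both planes have normal n = (0, 1, -6), |n| = √37. Any point on the first plane is at distance |(-6) − (-7)|/|n| = 1/√37 = √37/37 from the second.

√37/37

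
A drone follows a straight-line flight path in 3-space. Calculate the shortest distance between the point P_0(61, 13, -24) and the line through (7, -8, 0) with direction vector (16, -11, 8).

Direction vector d = (16, -11, 8).
AP = (54, 21, -24), and AP × d = (-96, -816, -930).
|AP × d|² = 1539972 and |d|² = 441, so the distance is √(1539972/441) = √3492 = 6√97.

6√97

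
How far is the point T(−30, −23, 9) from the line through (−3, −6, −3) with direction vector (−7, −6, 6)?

√73

Direction vector d = (−7, −6, 6).
AP = (−27, −17, 12), and AP × d = (−30, 78, 43).
|AP × d|² = 8833 and |d|² = 121, so the distance is √(8833/121) = √73.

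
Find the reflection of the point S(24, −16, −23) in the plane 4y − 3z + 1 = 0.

(24, -448/25, -539/25)

n = (0, 4, −3), |n|² = 25, n·S − (-1) = 6, so t = 6/25.
Foot F = S − (6/25)·n = (24, −424/25, −557/25); the reflection is 2F − S = (24, −448/25, −539/25).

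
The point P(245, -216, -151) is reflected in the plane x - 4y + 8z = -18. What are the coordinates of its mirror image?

(247, -224, -135)

n = (1, -4, 8), |n|² = 81, n·P − (-18) = -81, so t = -81/81 = -1.
Foot F = P − (-1)·n = (246, -220, -143); the reflection is 2F − P = (247, -224, -135).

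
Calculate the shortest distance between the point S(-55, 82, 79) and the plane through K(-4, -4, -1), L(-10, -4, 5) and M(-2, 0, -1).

28/3

KL = (-6, 0, 6) and KM = (2, 4, 0), so a normal is n = KL × KM = (-24, 12, -24).
n = (-24, 12, -24); n·P − 72 = 336; |n| = 36; distance = 336/36 = 28/3.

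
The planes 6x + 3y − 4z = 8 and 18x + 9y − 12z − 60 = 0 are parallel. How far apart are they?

Divide the second equation by 3 to match normals: 6x + 3y − 4z = 20.
With common normal n = (6, 3, −4) (|n| = √61), the distance is |8 − 20|/|n| = 12/√61 = 12√61/61.

12√61/61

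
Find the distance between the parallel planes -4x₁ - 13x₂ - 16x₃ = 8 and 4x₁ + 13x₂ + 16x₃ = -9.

1/21

Divide the second equation by -1 to match normals: -4x₁ - 13x₂ - 16x₃ = 9.
Both planes have normal n = (-4, -13, -16), |n| = 21. Any point on the first plane is at distance |9 − 8|/|n| = 1/21 from the second.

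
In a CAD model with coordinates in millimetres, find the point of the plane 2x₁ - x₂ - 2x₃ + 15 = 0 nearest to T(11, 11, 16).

(37/3, 31/3, 44/3)

n = (2, -1, -2), |n|² = 9, and n·T − (-15) = -6.
t = -6/9 = -2/3, so the foot is T − t·n = (11, 11, 16) − (-2/3)·(2, -1, -2) = (37/3, 31/3, 44/3).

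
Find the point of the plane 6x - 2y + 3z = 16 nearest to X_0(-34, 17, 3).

n = (6, -2, 3), |n|² = 49, and n·X_0 − 16 = -245.
t = -245/49 = -5, so the foot is X_0 − t·n = (-34, 17, 3) − (-5)·(6, -2, 3) = (-4, 7, 18).

(-4, 7, 18)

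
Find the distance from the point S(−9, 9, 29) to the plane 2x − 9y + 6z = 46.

29/11

Normal vector n = (2, −9, 6), and n·(−9, 9, 29) − 46 = 29.
|n| = √(4 + 81 + 36) = 11, so the distance is |29|/11 = 29/11.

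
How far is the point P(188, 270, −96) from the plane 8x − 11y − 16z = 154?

4

d = |8·188 + (-11)·270 + (-16)·(-96) − 154| / √(64 + 121 + 256) = |-84| / 21 = 4.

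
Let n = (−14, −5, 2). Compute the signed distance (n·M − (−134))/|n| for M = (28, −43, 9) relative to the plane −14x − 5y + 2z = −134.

n·M − (-134) = -25.
|n| = 15, so the signed distance is -25/15 = -5/3.

-5/3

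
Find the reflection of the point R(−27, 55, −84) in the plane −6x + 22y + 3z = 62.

(-3, -33, -96)

With n = (−6, 22, 3), the signed offset is (n·R − 62)/|n|² = 1058/529 = 2.
R' = R − 2t·n = (−27, 55, −84) − 4·(−6, 22, 3) = (−3, −33, −96).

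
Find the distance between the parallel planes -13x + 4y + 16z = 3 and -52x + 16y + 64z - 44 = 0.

Divide the second equation by 4 to match normals: -13x + 4y + 16z = 11.
With common normal n = (-13, 4, 16) (|n| = 21), the distance is |3 − 11|/|n| = 8/21.

8/21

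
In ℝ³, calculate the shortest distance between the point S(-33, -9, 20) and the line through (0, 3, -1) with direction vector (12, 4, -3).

3√17

Direction vector d = (12, 4, -3).
AP = (-33, -12, 21), and AP × d = (-48, 153, 12).
|AP × d|² = 25857 and |d|² = 169, so the distance is √(25857/169) = √153 = 3√17.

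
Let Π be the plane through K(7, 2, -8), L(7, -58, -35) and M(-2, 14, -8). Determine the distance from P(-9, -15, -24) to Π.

1

KL = (0, -60, -27) and KM = (-9, 12, 0), so a normal is n = KL × KM = (324, 243, -540).
n = (324, 243, -540); n·P − 7074 = -675; |n| = 675; distance = 675/675 = 1.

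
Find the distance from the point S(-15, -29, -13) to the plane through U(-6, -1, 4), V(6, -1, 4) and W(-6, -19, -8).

5√13/13

UV = (12, 0, 0) and UW = (0, -18, -12), so a normal is n = UV × UW = (0, 144, -216).
Then n·(-15, -29, -13) - (-1008) = -360.
|n| = √(0 + 20736 + 46656) = 72√13, so the distance is |-360|/(72√13) = 5/√13.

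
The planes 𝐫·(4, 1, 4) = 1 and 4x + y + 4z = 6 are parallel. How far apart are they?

5/√33

With common normal n = (4, 1, 4) (|n| = √33), the distance is |1 − 6|/|n| = 5/√33.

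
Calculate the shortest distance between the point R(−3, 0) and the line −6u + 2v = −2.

The normal to the line is n = (−6, 2) with |n| = 2√10.
|n·R − (-2)| = |18 − (-2)| = 20, so the distance is 20/(2√10) = √10.

√10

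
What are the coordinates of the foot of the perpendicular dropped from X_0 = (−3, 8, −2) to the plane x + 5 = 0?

(-5, 8, -2)

n = (1, 0, 0), |n|² = 1, and n·X_0 − (-5) = 2.
t = 2/1 = 2, so the foot is X_0 − t·n = (−3, 8, −2) − 2·(1, 0, 0) = (−5, 8, −2).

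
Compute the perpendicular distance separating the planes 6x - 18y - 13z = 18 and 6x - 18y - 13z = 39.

With common normal n = (6, -18, -13) (|n| = 23), the distance is |18 − 39|/|n| = 21/23.

21/23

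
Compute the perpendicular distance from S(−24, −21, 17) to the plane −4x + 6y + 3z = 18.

3√61/61

d = |(-4)·(-24) + 6·(-21) + 3·17 − 18| / √(16 + 36 + 9) = |3| / √61 = 3√61/61.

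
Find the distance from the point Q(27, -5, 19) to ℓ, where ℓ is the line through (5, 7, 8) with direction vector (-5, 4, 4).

Direction vector d = (-5, 4, 4).
AP = (22, -12, 11), and AP × d = (-92, -143, 28).
|AP × d|² = 29697 and |d|² = 57, so the distance is √(29697/57) = √521.

√521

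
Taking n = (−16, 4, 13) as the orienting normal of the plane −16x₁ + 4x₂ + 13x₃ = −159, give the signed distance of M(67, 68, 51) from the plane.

n·M − (-159) = 22.
|n| = 21, so the signed distance is 22/21.

22/21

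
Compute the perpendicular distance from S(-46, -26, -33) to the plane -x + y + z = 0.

13/√3

d = |(-1)·(-46) + 1·(-26) + 1·(-33) − 0| / √(1 + 1 + 1) = |-13| / √3 = 13/√3.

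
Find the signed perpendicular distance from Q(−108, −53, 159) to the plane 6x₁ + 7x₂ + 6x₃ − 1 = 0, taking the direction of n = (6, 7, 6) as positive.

-6

n·Q − 1 = -66.
|n| = 11, so the signed distance is -66/11 = -6.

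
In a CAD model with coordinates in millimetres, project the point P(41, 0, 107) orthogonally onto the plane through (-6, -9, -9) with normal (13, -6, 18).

n = (13, -6, 18), |n|² = 529, and n·P − (-186) = 2645.
t = 2645/529 = 5, so the foot is P − t·n = (41, 0, 107) − 5·(13, -6, 18) = (-24, 30, 17).

(-24, 30, 17)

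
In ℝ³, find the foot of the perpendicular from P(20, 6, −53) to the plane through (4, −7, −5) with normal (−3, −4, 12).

(8, -10, -5)

The perpendicular from P has direction n = (−3, −4, 12): r = (20, 6, −53) + μ(−3, −4, 12).
Substitute into the plane: n·(P + μn) = -44 gives -720 + 169μ = -44, so μ = 4.
Foot = (20, 6, −53) + 4·(−3, −4, 12) = (8, −10, −5).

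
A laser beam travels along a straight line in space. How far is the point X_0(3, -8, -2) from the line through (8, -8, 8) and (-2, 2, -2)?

5√2

A direction vector is d = (-10, 10, -10).
AP = (-5, 0, -10); AP·d = 150, |AP|² = 125, |d|² = 300.
distance² = |AP|² − (AP·d)²/|d|² = 125 − 22500/300 = 50, so the distance is 5√2.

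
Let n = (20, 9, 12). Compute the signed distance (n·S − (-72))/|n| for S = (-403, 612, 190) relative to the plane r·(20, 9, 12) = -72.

-8

n·S − (-72) = -200.
|n| = 25, so the signed distance is -200/25 = -8.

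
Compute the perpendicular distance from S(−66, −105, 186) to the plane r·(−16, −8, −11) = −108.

n = (−16, −8, −11); n·P − (-108) = -42; |n| = 21; distance = 42/21 = 2.

2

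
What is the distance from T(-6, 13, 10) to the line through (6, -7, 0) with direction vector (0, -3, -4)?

Direction vector d = (0, -3, -4).
AP = (-12, 20, 10), and AP × d = (-50, -48, 36).
|AP × d|² = 6100 and |d|² = 25, so the distance is √(6100/25) = √244 = 2√61.

2√61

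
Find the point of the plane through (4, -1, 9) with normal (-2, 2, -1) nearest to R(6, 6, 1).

(10, 2, 3)

n = (-2, 2, -1), |n|² = 9, and n·R − (-19) = 18.
t = 18/9 = 2, so the foot is R − t·n = (6, 6, 1) − 2·(-2, 2, -1) = (10, 2, 3).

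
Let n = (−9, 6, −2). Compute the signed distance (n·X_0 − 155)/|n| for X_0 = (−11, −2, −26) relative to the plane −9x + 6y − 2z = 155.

n·X_0 − 155 = -16.
|n| = 11, so the signed distance is -16/11.

-16/11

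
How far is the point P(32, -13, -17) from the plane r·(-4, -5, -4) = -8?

n = (-4, -5, -4); n·P − (-8) = 13; |n| = √57; distance = 13/√57.

13√57/57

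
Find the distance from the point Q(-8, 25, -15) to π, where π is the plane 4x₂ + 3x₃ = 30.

n = (0, 4, 3); n·P − 30 = 25; |n| = 5; distance = 25/5 = 5.

5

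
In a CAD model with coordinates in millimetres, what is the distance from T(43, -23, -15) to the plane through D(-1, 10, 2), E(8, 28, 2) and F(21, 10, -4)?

11/23

DE = (9, 18, 0) and DF = (22, 0, -6), so a normal is n = DE × DF = (-108, 54, -396).
d = |(-108)·43 + 54·(-23) + (-396)·(-15) − (-144)| / √(11664 + 2916 + 156816) = |198| / 414 = 11/23.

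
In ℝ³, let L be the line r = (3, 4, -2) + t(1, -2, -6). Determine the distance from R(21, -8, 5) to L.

Direction vector d = (1, -2, -6).
AP = (18, -12, 7), and AP × d = (86, 115, -24).
|AP × d|² = 21197 and |d|² = 41, so the distance is √(21197/41) = √517.

√517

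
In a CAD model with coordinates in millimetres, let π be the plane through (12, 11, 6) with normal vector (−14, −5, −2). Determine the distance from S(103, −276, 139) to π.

The plane has equation n·(r − (12, 11, 6)) = 0, i.e. n·r = -235.
Then n·(103, −276, 139) − (−235) = −105.
|n| = √(196 + 25 + 4) = 15, so the distance is |-105|/15 = 7.

7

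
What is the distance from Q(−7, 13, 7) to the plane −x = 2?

5

d = |(-1)·(-7) − 2| / √(1 + 0 + 0) = |5| / 1 = 5.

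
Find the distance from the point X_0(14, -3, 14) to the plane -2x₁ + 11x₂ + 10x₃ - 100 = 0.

Normal vector n = (-2, 11, 10), and n·(14, -3, 14) - 100 = -21.
|n| = √(4 + 121 + 100) = 15, so the distance is |-21|/15 = 7/5.

7/5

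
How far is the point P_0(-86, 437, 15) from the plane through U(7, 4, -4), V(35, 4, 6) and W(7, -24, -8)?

9

UV = (28, 0, 10) and UW = (0, -28, -4), so a normal is n = UV × UW = (280, 112, -784).
n = (280, 112, -784); n·P − 5544 = 7560; |n| = 840; distance = 7560/840 = 9.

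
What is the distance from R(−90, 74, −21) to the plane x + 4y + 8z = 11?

3

Normal vector n = (1, 4, 8), and n·(−90, 74, −21) − 11 = 27.
|n| = √(1 + 16 + 64) = 9, so the distance is |27|/9 = 3.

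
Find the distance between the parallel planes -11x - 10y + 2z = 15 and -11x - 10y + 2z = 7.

8/15

Both planes have normal n = (-11, -10, 2), |n| = 15. Any point on the first plane is at distance |7 − 15|/|n| = 8/15 from the second.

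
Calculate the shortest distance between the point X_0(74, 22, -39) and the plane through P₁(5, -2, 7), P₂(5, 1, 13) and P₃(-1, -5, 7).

P₁P₂ = (0, 3, 6) and P₁P₃ = (-6, -3, 0), so a normal is n = P₁P₂ × P₁P₃ = (18, -36, 18).
Then n·(74, 22, -39) - 288 = -450.
|n| = √(324 + 1296 + 324) = 18√6, so the distance is |-450|/(18√6) = 25√6/6.

25/√6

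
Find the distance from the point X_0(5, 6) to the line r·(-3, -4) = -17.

22/5

d = |(-3)·5 + (-4)·6 − (-17)| / √(9 + 16) = |-22|/5 = 22/5.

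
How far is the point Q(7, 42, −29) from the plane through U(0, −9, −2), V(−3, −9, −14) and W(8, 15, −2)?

UV = (−3, 0, −12) and UW = (8, 24, 0), so a normal is n = UV × UW = (288, −96, −72).
n = (288, −96, −72); n·P − 1008 = -936; |n| = 312; distance = 936/312 = 3.

3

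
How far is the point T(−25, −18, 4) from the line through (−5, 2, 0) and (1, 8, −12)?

12√3

A direction vector is d = (6, 6, −12).
AP = (−20, −20, 4), and AP × d = (216, −216, 0).
|AP × d|² = 93312 and |d|² = 216, so the distance is √(93312/216) = √432 = 12√3.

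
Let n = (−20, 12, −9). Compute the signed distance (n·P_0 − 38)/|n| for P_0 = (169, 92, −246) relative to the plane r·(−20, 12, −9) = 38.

n·P_0 − 38 = -100.
|n| = 25, so the signed distance is -100/25 = -4.

-4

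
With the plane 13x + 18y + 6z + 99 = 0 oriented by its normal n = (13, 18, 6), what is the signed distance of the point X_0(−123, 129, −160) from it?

-6

n·X_0 − (-99) = -138.
|n| = 23, so the signed distance is -138/23 = -6.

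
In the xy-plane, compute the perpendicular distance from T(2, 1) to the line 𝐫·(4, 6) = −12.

d = |4·2 + 6·1 − (-12)| / √(16 + 36) = |26|/(2√13) = √13.

√13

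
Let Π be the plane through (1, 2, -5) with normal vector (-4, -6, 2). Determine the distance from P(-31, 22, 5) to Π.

The plane has equation n·(r − (1, 2, -5)) = 0, i.e. n·r = -26.
Then n·(-31, 22, 5) - (-26) = 28.
|n| = √(16 + 36 + 4) = 2√14, so the distance is |28|/(2√14) = √14.

√14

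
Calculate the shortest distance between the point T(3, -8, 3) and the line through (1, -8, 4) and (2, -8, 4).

A direction vector is d = (1, 0, 0).
AP = (2, 0, -1), and AP × d = (0, -1, 0).
|AP × d|² = 1 and |d|² = 1, so the distance is √1 = 1.

1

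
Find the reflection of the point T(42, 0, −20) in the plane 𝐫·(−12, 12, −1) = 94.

n = (−12, 12, −1), |n|² = 289, n·T − 94 = -578, so t = -578/289 = -2.
Foot F = T − (-2)·n = (18, 24, −22); the reflection is 2F − T = (−6, 48, −24).

(-6, 48, -24)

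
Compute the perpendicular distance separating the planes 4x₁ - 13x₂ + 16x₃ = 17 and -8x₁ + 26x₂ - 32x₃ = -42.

Divide the second equation by -2 to match normals: 4x₁ - 13x₂ + 16x₃ = 21.
Both planes have normal n = (4, -13, 16), |n| = 21. Any point on the first plane is at distance |21 − 17|/|n| = 4/21 from the second.

4/21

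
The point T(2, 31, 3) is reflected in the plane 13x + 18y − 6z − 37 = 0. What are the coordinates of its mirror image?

With n = (13, 18, −6), the signed offset is (n·T − 37)/|n|² = 529/529 = 1.
T' = T − 2t·n = (2, 31, 3) − 2·(13, 18, −6) = (−24, −5, 15).

(-24, -5, 15)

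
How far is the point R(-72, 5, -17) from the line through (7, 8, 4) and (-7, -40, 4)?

A direction vector is d = (-14, -48, 0).
AP = (-79, -3, -21), and AP × d = (-1008, 294, 3750).
|AP × d|² = 15165000 and |d|² = 2500, so the distance is √(15165000/2500) = √6066 = 3√674.

3√674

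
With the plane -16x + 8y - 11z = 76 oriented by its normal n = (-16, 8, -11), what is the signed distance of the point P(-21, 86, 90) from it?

n·P − 76 = -42.
|n| = 21, so the signed distance is -42/21 = -2.

-2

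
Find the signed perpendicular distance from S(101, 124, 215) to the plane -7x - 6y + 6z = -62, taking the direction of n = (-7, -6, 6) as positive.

-9

n·S − (-62) = -99.
|n| = 11, so the signed distance is -99/11 = -9.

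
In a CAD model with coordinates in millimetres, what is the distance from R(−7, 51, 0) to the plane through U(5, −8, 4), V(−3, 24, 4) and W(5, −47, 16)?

8/21

UV = (−8, 32, 0) and UW = (0, −39, 12), so a normal is n = UV × UW = (384, 96, 312).
Then n·(−7, 51, 0) − 2400 = −192.
|n| = √(147456 + 9216 + 97344) = 504, so the distance is |-192|/504 = 8/21.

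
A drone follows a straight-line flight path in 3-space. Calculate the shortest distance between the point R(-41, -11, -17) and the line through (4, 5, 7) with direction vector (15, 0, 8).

16

Direction vector d = (15, 0, 8).
AP = (-45, -16, -24); AP·d = -867, |AP|² = 2857, |d|² = 289.
distance² = |AP|² − (AP·d)²/|d|² = 2857 − 751689/289 = 256, so the distance is 16.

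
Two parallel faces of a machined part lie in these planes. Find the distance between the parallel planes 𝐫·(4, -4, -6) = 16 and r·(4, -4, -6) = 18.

√17/17

Both planes have normal n = (4, -4, -6), |n| = 2√17. Any point on the first plane is at distance |18 − 16|/|n| = 2/(2√17) = 1/√17 from the second.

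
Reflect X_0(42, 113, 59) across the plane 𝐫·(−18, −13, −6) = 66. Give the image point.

With n = (−18, −13, −6), the signed offset is (n·X_0 − 66)/|n|² = -2645/529 = -5.
X_0' = X_0 − 2t·n = (42, 113, 59) − (-10)·(−18, −13, −6) = (−138, −17, −1).

(-138, -17, -1)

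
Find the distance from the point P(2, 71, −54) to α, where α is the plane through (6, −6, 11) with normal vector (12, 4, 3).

The plane has equation n·(r − (6, −6, 11)) = 0, i.e. n·r = 81.
n = (12, 4, 3); n·P − 81 = 65; |n| = 13; distance = 65/13 = 5.

5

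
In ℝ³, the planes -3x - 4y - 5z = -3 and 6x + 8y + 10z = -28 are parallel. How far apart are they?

Divide the second equation by -2 to match normals: -3x - 4y - 5z = 14.
Both planes have normal n = (-3, -4, -5), |n| = 5√2. Any point on the first plane is at distance |14 − (-3)|/|n| = 17/(5√2) from the second.

17√2/10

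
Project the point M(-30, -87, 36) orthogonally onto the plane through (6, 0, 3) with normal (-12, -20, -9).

n = (-12, -20, -9), |n|² = 625, and n·M − (-99) = 1875.
t = 1875/625 = 3, so the foot is M − t·n = (-30, -87, 36) − 3·(-12, -20, -9) = (6, -27, 63).

(6, -27, 63)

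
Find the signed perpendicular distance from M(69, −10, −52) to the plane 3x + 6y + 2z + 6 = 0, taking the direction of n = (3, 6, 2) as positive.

7

n·M − (-6) = 49.
|n| = 7, so the signed distance is 49/7 = 7.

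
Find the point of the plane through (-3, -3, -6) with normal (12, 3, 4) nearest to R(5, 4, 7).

n = (12, 3, 4), |n|² = 169, and n·R − (-69) = 169.
t = 169/169 = 1, so the foot is R − t·n = (5, 4, 7) − 1·(12, 3, 4) = (-7, 1, 3).

(-7, 1, 3)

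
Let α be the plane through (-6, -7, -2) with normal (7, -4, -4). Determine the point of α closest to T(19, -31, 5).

(-2, -19, 17)

n = (7, -4, -4), |n|² = 81, and n·T − (-6) = 243.
t = 243/81 = 3, so the foot is T − t·n = (19, -31, 5) − 3·(7, -4, -4) = (-2, -19, 17).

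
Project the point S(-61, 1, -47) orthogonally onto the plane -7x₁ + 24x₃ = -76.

n = (-7, 0, 24), |n|² = 625, and n·S − (-76) = -625.
t = -625/625 = -1, so the foot is S − t·n = (-61, 1, -47) − (-1)·(-7, 0, 24) = (-68, 1, -23).

(-68, 1, -23)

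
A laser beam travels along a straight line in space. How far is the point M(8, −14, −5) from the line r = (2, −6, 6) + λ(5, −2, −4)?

√41

Direction vector d = (5, −2, −4).
AP = (6, −8, −11), and AP × d = (10, −31, 28).
|AP × d|² = 1845 and |d|² = 45, so the distance is √(1845/45) = √41.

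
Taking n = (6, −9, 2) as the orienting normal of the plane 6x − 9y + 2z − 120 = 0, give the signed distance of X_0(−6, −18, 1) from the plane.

n·X_0 − 120 = 8.
|n| = 11, so the signed distance is 8/11.

8/11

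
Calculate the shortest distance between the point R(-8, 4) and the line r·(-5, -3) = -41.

69√34/34

The normal to the line is n = (-5, -3) with |n| = √34.
|n·R − (-41)| = |28 − (-41)| = 69, so the distance is 69/√34 = 69√34/34.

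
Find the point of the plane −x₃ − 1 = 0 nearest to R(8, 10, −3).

n = (0, 0, −1), |n|² = 1, and n·R − 1 = 2.
t = 2/1 = 2, so the foot is R − t·n = (8, 10, −3) − 2·(0, 0, −1) = (8, 10, −1).

(8, 10, -1)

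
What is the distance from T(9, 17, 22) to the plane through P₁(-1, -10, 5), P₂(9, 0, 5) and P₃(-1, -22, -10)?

17/√66

P₁P₂ = (10, 10, 0) and P₁P₃ = (0, -12, -15), so a normal is n = P₁P₂ × P₁P₃ = (-150, 150, -120).
Then n·(9, 17, 22) - (-1950) = 510.
|n| = √(22500 + 22500 + 14400) = 30√66, so the distance is |510|/(30√66) = 17/√66.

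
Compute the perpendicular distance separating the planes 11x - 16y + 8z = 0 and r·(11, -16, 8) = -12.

Both planes have normal n = (11, -16, 8), |n| = 21. Any point on the first plane is at distance |(-12) − 0|/|n| = 12/21 = 4/7 from the second.

4/7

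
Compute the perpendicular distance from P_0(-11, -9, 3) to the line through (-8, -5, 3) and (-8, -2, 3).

3

A direction vector is d = (0, 3, 0).
AP = (-3, -4, 0), and AP × d = (0, 0, -9).
|AP × d|² = 81 and |d|² = 9, so the distance is √(81/9) = √9 = 3.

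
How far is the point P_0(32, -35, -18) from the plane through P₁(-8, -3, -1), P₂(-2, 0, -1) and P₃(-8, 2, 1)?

P₁P₂ = (6, 3, 0) and P₁P₃ = (0, 5, 2), so a normal is n = P₁P₂ × P₁P₃ = (6, -12, 30).
Then n·(32, -35, -18) - (-42) = 114.
|n| = √(36 + 144 + 900) = 6√30, so the distance is |114|/(6√30) = 19√30/30.

19√30/30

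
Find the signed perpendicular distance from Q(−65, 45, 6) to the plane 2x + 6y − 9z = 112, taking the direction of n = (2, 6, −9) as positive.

-26/11

n·Q − 112 = -26.
|n| = 11, so the signed distance is -26/11.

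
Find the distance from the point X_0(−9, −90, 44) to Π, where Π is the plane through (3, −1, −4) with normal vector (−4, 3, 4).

The plane has equation n·(r − (3, −1, −4)) = 0, i.e. n·r = -31.
Then n·(−9, −90, 44) − (−31) = −27.
|n| = √(16 + 9 + 16) = √41, so the distance is |-27|/√41 = 27√41/41.

27√41/41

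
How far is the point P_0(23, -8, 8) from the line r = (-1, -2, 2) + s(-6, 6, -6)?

Direction vector d = (-6, 6, -6).
AP = (24, -6, 6), and AP × d = (0, 108, 108).
|AP × d|² = 23328 and |d|² = 108, so the distance is √(23328/108) = √216 = 6√6.

6√6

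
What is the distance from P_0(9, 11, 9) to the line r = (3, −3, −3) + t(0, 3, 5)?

Direction vector d = (0, 3, 5).
AP = (6, 14, 12); AP·d = 102, |AP|² = 376, |d|² = 34.
distance² = |AP|² − (AP·d)²/|d|² = 376 − 10404/34 = 70, so the distance is √70.

√70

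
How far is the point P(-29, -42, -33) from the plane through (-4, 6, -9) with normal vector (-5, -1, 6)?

The plane has equation n·(r − (-4, 6, -9)) = 0, i.e. n·r = -40.
n = (-5, -1, 6); n·P − (-40) = 29; |n| = √62; distance = 29/√62.

29√62/62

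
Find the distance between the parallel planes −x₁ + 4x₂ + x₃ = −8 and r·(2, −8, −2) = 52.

Divide the second equation by -2 to match normals: −x₁ + 4x₂ + x₃ = -26.
With common normal n = (−1, 4, 1) (|n| = 3√2), the distance is |(-8) − (-26)|/|n| = 18/(3√2) = 3√2.

3√2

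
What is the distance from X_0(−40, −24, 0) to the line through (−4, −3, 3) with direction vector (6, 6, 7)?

Direction vector d = (6, 6, 7).
AP = (−36, −21, −3); AP·d = -363, |AP|² = 1746, |d|² = 121.
distance² = |AP|² − (AP·d)²/|d|² = 1746 − 131769/121 = 657, so the distance is 3√73.

3√73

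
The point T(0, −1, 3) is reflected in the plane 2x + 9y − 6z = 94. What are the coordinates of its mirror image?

(4, 17, -9)

n = (2, 9, −6), |n|² = 121, n·T − 94 = -121, so t = -121/121 = -1.
Foot F = T − (-1)·n = (2, 8, −3); the reflection is 2F − T = (4, 17, −9).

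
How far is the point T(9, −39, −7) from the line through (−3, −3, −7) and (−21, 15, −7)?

A direction vector is d = (−18, 18, 0).
AP = (12, −36, 0), and AP × d = (0, 0, −432).
|AP × d|² = 186624 and |d|² = 648, so the distance is √(186624/648) = √288 = 12√2.

12√2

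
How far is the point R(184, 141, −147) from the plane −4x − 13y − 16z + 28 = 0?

Normal vector n = (−4, −13, −16), and n·(184, 141, −147) − (−28) = −189.
|n| = √(16 + 169 + 256) = 21, so the distance is |-189|/21 = 9.

9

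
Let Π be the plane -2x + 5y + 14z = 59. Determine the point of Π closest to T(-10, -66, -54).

The perpendicular from T has direction n = (-2, 5, 14): r = (-10, -66, -54) + μ(-2, 5, 14).
Substitute into the plane: n·(T + μn) = 59 gives -1066 + 225μ = 59, so μ = 5.
Foot = (-10, -66, -54) + 5·(-2, 5, 14) = (-20, -41, 16).

(-20, -41, 16)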